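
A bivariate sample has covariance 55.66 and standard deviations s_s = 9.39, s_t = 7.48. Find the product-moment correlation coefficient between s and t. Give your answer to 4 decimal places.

0.7925

r = Cov(s,t) / (s_s · s_t) = 55.66 / (9.39 × 7.48)
  = 55.66 / 70.2372 ≈ 0.7925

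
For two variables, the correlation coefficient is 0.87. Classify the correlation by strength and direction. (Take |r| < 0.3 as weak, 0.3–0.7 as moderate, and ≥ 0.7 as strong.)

r = 0.87 > 0 so the relationship is positive.
|r| = 0.87, which falls in the strong range.

strong positive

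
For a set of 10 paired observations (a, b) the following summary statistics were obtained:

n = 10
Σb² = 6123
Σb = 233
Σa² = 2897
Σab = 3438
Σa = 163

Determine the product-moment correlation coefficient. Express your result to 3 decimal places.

r = (nΣab − ΣaΣb) / √[(nΣa² − (Σa)²)(nΣb² − (Σb)²)]
Numerator: 10×3438 − 163×233 = -3599
Denominator: √[(28970 − 26569)(61230 − 54289)] = √[2401 × 6941] = 4082.3205
r = -3599 / 4082.3205 ≈ -0.882

-0.882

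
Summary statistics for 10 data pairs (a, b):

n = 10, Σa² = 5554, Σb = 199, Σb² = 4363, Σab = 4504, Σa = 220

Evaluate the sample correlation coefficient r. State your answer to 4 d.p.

r = (nΣab − ΣaΣb) / √[(nΣa² − (Σa)²)(nΣb² − (Σb)²)]
Numerator: 10×4504 − 220×199 = 1260
Denominator: √[(55540 − 48400)(43630 − 39601)] = √[7140 × 4029] = 5363.4933
r = 1260 / 5363.4933 ≈ 0.2349

0.2349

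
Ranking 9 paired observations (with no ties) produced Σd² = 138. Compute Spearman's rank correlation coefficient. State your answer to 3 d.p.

ρ = 1 − 6Σd² / [n(n²−1)] = 1 − 6×138 / (9×80)
  = 1 − 828/720 = 1 − 1.1500 ≈ -0.150

-0.150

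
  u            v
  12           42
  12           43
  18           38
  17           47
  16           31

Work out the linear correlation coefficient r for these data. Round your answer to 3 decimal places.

n = 5, Σu = 75, Σv = 201, Σu² = 1157, Σv² = 8227, Σuv = 2999
nΣuv − ΣuΣv = 14995 − 15075 = -80
nΣu² − (Σu)² = 5785 − 5625 = 160; nΣv² − (Σv)² = 41135 − 40401 = 734
r = -80 / √(160 × 734) = -80 / 342.6952 ≈ -0.233

-0.233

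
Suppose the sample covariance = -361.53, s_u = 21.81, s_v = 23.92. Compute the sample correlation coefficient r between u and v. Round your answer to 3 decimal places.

r = Cov(u,v) / (s_u · s_v) = -361.53 / (21.81 × 23.92)
  = -361.53 / 521.6952 ≈ -0.693

-0.693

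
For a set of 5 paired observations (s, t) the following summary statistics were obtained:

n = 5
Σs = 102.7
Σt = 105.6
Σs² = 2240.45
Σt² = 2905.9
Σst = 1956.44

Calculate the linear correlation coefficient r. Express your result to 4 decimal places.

r = (nΣst − ΣsΣt) / √[(nΣs² − (Σs)²)(nΣt² − (Σt)²)]
Numerator: 5×1956.44 − 102.7×105.6 = -1062.92
Denominator: √[(11202.25 − 10547.29)(14529.5 − 11151.36)] = √[654.96 × 3378.14] = 1487.4631
r = -1062.92 / 1487.4631 ≈ -0.7146

-0.7146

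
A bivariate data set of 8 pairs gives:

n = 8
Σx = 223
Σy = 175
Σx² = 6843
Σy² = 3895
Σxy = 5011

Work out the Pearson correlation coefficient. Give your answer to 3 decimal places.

0.649

r = (nΣxy − ΣxΣy) / √[(nΣx² − (Σx)²)(nΣy² − (Σy)²)]
Numerator: 8×5011 − 223×175 = 1063
Denominator: √[(54744 − 49729)(31160 − 30625)] = √[5015 × 535] = 1637.9942
r = 1063 / 1637.9942 ≈ 0.649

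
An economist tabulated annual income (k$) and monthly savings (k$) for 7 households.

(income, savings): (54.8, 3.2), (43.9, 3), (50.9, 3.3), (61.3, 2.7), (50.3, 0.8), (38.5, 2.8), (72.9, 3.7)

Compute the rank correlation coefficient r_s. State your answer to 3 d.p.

Rank income: 5, 2, 4, 6, 3, 1, 7
Rank savings: 5, 4, 6, 2, 1, 3, 7
d = rank(income) − rank(savings): 0, -2, -2, 4, 2, -2, 0; Σd² = 32
ρ = 1 − 6Σd² / [n(n²−1)] = 1 − 6×32 / (7×48) = 1 − 192/336 ≈ 0.429

0.429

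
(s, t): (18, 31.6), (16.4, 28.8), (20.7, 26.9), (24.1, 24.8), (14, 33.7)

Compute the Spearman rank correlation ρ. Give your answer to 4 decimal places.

-0.9000

Rank s: 3, 2, 4, 5, 1
Rank t: 4, 3, 2, 1, 5
d = rank(s) − rank(t): -1, -1, 2, 4, -4; Σd² = 38
ρ = 1 − 6Σd² / [n(n²−1)] = 1 − 6×38 / (5×24) = 1 − 228/120 ≈ -0.9000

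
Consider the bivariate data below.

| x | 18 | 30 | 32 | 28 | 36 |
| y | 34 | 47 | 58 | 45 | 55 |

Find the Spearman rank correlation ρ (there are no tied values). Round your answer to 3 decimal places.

Rank x: 1, 3, 4, 2, 5
Rank y: 1, 3, 5, 2, 4
d = rank(x) − rank(y): 0, 0, -1, 0, 1; Σd² = 2
ρ = 1 − 6Σd² / [n(n²−1)] = 1 − 6×2 / (5×24) = 1 − 12/120 ≈ 0.900

0.900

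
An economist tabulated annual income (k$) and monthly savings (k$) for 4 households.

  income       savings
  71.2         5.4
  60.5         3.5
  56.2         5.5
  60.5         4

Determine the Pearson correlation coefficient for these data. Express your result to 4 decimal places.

n = 4, Σx = 248.4, Σy = 18.4, Σx² = 15548.38, Σy² = 87.66, Σxy = 1147.33
nΣxy − ΣxΣy = 4589.32 − 4570.56 = 18.76
nΣx² − (Σx)² = 62193.52 − 61702.56 = 490.96; nΣy² − (Σy)² = 350.64 − 338.56 = 12.08
r = 18.76 / √(490.96 × 12.08) = 18.76 / 77.0117 ≈ 0.2436

0.2436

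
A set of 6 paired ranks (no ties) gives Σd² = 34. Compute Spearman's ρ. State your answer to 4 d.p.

0.0286

ρ = 1 − 6Σd² / [n(n²−1)] = 1 − 6×34 / (6×35)
  = 1 − 204/210 = 1 − 0.97143 ≈ 0.0286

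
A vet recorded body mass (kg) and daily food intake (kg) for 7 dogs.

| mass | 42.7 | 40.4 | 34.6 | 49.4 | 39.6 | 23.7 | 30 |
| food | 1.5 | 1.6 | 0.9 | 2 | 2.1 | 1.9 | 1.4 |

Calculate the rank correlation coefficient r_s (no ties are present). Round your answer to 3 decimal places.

0.286

Rank mass: 6, 5, 3, 7, 4, 1, 2
Rank food: 3, 4, 1, 6, 7, 5, 2
d = rank(mass) − rank(food): 3, 1, 2, 1, -3, -4, 0; Σd² = 40
ρ = 1 − 6Σd² / [n(n²−1)] = 1 − 6×40 / (7×48) = 1 − 240/336 ≈ 0.286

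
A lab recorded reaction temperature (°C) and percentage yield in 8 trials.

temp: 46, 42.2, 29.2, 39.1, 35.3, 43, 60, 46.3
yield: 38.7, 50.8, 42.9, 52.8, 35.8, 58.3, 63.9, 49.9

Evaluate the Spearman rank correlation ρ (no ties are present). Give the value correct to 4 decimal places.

Rank temp: 6, 4, 1, 3, 2, 5, 8, 7
Rank yield: 2, 5, 3, 6, 1, 7, 8, 4
d = rank(temp) − rank(yield): 4, -1, -2, -3, 1, -2, 0, 3; Σd² = 44
ρ = 1 − 6Σd² / [n(n²−1)] = 1 − 6×44 / (8×63) = 1 − 264/504 ≈ 0.4762

0.4762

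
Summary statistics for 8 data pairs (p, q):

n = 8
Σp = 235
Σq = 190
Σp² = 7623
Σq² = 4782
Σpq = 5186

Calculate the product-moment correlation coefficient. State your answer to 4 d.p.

r = (nΣpq − ΣpΣq) / √[(nΣp² − (Σp)²)(nΣq² − (Σq)²)]
Numerator: 8×5186 − 235×190 = -3162
Denominator: √[(60984 − 55225)(38256 − 36100)] = √[5759 × 2156] = 3523.6918
r = -3162 / 3523.6918 ≈ -0.8974

-0.8974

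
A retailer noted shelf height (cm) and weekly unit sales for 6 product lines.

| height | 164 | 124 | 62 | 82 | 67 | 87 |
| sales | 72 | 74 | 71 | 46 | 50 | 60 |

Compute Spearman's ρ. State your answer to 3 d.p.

0.543

Rank height: 6, 5, 1, 3, 2, 4
Rank sales: 5, 6, 4, 1, 2, 3
d = rank(height) − rank(sales): 1, -1, -3, 2, 0, 1; Σd² = 16
ρ = 1 − 6Σd² / [n(n²−1)] = 1 − 6×16 / (6×35) = 1 − 96/210 ≈ 0.543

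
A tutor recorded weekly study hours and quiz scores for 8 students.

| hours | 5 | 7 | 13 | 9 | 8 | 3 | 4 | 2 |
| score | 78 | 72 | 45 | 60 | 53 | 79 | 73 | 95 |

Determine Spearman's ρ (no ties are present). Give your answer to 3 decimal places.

Rank hours: 4, 5, 8, 7, 6, 2, 3, 1
Rank score: 6, 4, 1, 3, 2, 7, 5, 8
d = rank(hours) − rank(score): -2, 1, 7, 4, 4, -5, -2, -7; Σd² = 164
ρ = 1 − 6Σd² / [n(n²−1)] = 1 − 6×164 / (8×63) = 1 − 984/504 ≈ -0.952

-0.952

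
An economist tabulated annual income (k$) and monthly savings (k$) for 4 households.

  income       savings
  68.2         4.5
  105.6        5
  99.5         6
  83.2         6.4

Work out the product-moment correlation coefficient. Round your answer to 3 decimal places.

0.283

n = 4, Σx = 356.5, Σy = 21.9, Σx² = 32625.09, Σy² = 122.21, Σxy = 1964.38
nΣxy − ΣxΣy = 7857.52 − 7807.35 = 50.17
nΣx² − (Σx)² = 130500.36 − 127092.25 = 3408.11; nΣy² − (Σy)² = 488.84 − 479.61 = 9.23
r = 50.17 / √(3408.11 × 9.23) = 50.17 / 177.3608 ≈ 0.283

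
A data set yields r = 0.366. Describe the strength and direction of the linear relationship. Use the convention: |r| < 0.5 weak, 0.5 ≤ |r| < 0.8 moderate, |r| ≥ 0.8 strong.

weak positive

r = 0.366 > 0 so the relationship is positive.
|r| = 0.366, which falls in the weak range.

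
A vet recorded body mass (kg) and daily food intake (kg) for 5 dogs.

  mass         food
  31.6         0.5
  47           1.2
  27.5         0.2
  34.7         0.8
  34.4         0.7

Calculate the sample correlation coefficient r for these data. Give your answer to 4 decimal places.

0.9647

n = 5, Σx = 175.2, Σy = 3.4, Σx² = 6351.26, Σy² = 2.86, Σxy = 129.54
nΣxy − ΣxΣy = 647.7 − 595.68 = 52.02
nΣx² − (Σx)² = 31756.3 − 30695.04 = 1061.26; nΣy² − (Σy)² = 14.3 − 11.56 = 2.74
r = 52.02 / √(1061.26 × 2.74) = 52.02 / 53.9245 ≈ 0.9647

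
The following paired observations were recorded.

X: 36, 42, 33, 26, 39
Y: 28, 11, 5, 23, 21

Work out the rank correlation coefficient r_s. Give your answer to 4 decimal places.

-0.2000

Rank X: 3, 5, 2, 1, 4
Rank Y: 5, 2, 1, 4, 3
d = rank(X) − rank(Y): -2, 3, 1, -3, 1; Σd² = 24
ρ = 1 − 6Σd² / [n(n²−1)] = 1 − 6×24 / (5×24) = 1 − 144/120 ≈ -0.2000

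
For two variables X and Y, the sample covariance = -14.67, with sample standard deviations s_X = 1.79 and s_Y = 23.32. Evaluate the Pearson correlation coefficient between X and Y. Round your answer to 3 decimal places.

r = Cov(X,Y) / (s_X · s_Y) = -14.67 / (1.79 × 23.32)
  = -14.67 / 41.7428 ≈ -0.351

-0.351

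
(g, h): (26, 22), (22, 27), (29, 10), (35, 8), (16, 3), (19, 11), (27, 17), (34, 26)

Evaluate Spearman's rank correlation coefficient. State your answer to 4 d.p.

Rank g: 4, 3, 6, 8, 1, 2, 5, 7
Rank h: 6, 8, 3, 2, 1, 4, 5, 7
d = rank(g) − rank(h): -2, -5, 3, 6, 0, -2, 0, 0; Σd² = 78
ρ = 1 − 6Σd² / [n(n²−1)] = 1 − 6×78 / (8×63) = 1 − 468/504 ≈ 0.0714

0.0714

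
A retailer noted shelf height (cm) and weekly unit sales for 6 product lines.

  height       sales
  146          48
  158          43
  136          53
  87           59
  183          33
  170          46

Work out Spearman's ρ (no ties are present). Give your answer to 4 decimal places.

-0.9429

Rank height: 3, 4, 2, 1, 6, 5
Rank sales: 4, 2, 5, 6, 1, 3
d = rank(height) − rank(sales): -1, 2, -3, -5, 5, 2; Σd² = 68
ρ = 1 − 6Σd² / [n(n²−1)] = 1 − 6×68 / (6×35) = 1 − 408/210 ≈ -0.9429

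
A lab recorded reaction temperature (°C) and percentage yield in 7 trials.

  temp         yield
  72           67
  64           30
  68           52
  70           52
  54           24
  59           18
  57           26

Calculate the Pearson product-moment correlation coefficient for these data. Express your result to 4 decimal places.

0.9117

n = 7, Σx = 444, Σy = 269, Σx² = 28450, Σy² = 12373, Σxy = 17760
nΣxy − ΣxΣy = 124320 − 119436 = 4884
nΣx² − (Σx)² = 199150 − 197136 = 2014; nΣy² − (Σy)² = 86611 − 72361 = 14250
r = 4884 / √(2014 × 14250) = 4884 / 5357.1914 ≈ 0.9117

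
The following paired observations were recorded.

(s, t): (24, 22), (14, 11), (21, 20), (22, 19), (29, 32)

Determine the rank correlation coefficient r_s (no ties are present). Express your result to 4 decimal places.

0.9000

Rank s: 4, 1, 2, 3, 5
Rank t: 4, 1, 3, 2, 5
d = rank(s) − rank(t): 0, 0, -1, 1, 0; Σd² = 2
ρ = 1 − 6Σd² / [n(n²−1)] = 1 − 6×2 / (5×24) = 1 − 12/120 ≈ 0.9000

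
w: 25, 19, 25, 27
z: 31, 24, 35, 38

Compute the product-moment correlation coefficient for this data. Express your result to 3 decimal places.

n = 4, Σw = 96, Σz = 128, Σw² = 2340, Σz² = 4206, Σwz = 3132
nΣwz − ΣwΣz = 12528 − 12288 = 240
nΣw² − (Σw)² = 9360 − 9216 = 144; nΣz² − (Σz)² = 16824 − 16384 = 440
r = 240 / √(144 × 440) = 240 / 251.7141 ≈ 0.953

0.953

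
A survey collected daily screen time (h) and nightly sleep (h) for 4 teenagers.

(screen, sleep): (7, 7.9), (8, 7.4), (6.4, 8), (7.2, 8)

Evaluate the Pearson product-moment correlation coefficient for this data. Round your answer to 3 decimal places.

n = 4, Σx = 28.6, Σy = 31.3, Σx² = 205.8, Σy² = 245.17, Σxy = 223.3
nΣxy − ΣxΣy = 893.2 − 895.18 = -1.98
nΣx² − (Σx)² = 823.2 − 817.96 = 5.24; nΣy² − (Σy)² = 980.68 − 979.69 = 0.99
r = -1.98 / √(5.24 × 0.99) = -1.98 / 2.2776 ≈ -0.869

-0.869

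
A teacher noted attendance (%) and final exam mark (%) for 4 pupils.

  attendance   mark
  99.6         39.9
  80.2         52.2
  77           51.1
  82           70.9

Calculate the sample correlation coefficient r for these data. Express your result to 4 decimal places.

n = 4, Σx = 338.8, Σy = 214.1, Σx² = 29005.2, Σy² = 11954.87, Σxy = 17908.98
nΣxy − ΣxΣy = 71635.92 − 72537.08 = -901.16
nΣx² − (Σx)² = 116020.8 − 114785.44 = 1235.36; nΣy² − (Σy)² = 47819.48 − 45838.81 = 1980.67
r = -901.16 / √(1235.36 × 1980.67) = -901.16 / 1564.2380 ≈ -0.5761

-0.5761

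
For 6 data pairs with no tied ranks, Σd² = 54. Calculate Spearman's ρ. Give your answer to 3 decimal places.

ρ = 1 − 6Σd² / [n(n²−1)] = 1 − 6×54 / (6×35)
  = 1 − 324/210 = 1 − 1.5429 ≈ -0.543

-0.543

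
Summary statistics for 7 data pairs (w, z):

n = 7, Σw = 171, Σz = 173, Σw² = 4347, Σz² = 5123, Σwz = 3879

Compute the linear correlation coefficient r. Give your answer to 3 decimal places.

-0.915

r = (nΣwz − ΣwΣz) / √[(nΣw² − (Σw)²)(nΣz² − (Σz)²)]
Numerator: 7×3879 − 171×173 = -2430
Denominator: √[(30429 − 29241)(35861 − 29929)] = √[1188 × 5932] = 2654.6593
r = -2430 / 2654.6593 ≈ -0.915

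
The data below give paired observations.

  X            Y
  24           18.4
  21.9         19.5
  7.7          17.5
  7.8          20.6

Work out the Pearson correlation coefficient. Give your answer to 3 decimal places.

-0.071

n = 4, ΣX = 61.4, ΣY = 76, ΣX² = 1175.74, ΣY² = 1449.42, ΣXY = 1164.08
nΣXY − ΣXΣY = 4656.32 − 4666.4 = -10.08
nΣX² − (ΣX)² = 4702.96 − 3769.96 = 933; nΣY² − (ΣY)² = 5797.68 − 5776 = 21.68
r = -10.08 / √(933 × 21.68) = -10.08 / 142.2232 ≈ -0.071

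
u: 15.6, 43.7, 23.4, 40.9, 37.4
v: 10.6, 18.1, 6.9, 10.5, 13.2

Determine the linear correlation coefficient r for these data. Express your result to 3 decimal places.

0.654

n = 5, Σu = 161, Σv = 59.3, Σu² = 5772.18, Σv² = 772.07, Σuv = 2040.92
nΣuv − ΣuΣv = 10204.6 − 9547.3 = 657.3
nΣu² − (Σu)² = 28860.9 − 25921 = 2939.9; nΣv² − (Σv)² = 3860.35 − 3516.49 = 343.86
r = 657.3 / √(2939.9 × 343.86) = 657.3 / 1005.4422 ≈ 0.654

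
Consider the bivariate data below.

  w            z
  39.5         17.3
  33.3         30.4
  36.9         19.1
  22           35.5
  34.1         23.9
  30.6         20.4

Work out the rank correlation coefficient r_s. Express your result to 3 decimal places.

Rank w: 6, 3, 5, 1, 4, 2
Rank z: 1, 5, 2, 6, 4, 3
d = rank(w) − rank(z): 5, -2, 3, -5, 0, -1; Σd² = 64
ρ = 1 − 6Σd² / [n(n²−1)] = 1 − 6×64 / (6×35) = 1 − 384/210 ≈ -0.829

-0.829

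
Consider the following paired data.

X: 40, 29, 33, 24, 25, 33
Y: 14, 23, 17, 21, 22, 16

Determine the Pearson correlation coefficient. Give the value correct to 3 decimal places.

n = 6, ΣX = 184, ΣY = 113, ΣX² = 5820, ΣY² = 2195, ΣXY = 3370
nΣXY − ΣXΣY = 20220 − 20792 = -572
nΣX² − (ΣX)² = 34920 − 33856 = 1064; nΣY² − (ΣY)² = 13170 − 12769 = 401
r = -572 / √(1064 × 401) = -572 / 653.1952 ≈ -0.876

-0.876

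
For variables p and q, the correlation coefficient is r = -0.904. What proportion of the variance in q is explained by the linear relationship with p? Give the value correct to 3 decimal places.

r² = (-0.904)² = 0.817

0.817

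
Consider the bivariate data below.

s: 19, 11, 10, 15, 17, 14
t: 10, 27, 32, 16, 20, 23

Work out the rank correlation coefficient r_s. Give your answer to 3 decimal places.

-0.943

Rank s: 6, 2, 1, 4, 5, 3
Rank t: 1, 5, 6, 2, 3, 4
d = rank(s) − rank(t): 5, -3, -5, 2, 2, -1; Σd² = 68
ρ = 1 − 6Σd² / [n(n²−1)] = 1 − 6×68 / (6×35) = 1 − 408/210 ≈ -0.943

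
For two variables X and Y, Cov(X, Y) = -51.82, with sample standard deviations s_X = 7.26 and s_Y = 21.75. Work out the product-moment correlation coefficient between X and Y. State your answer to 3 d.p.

r = Cov(X,Y) / (s_X · s_Y) = -51.82 / (7.26 × 21.75)
  = -51.82 / 157.9050 ≈ -0.328

-0.328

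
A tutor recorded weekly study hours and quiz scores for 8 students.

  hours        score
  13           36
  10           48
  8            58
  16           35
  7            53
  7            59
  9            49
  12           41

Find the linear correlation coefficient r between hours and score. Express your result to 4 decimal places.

-0.9405

n = 8, Σx = 82, Σy = 379, Σx² = 912, Σy² = 18561, Σxy = 3689
nΣxy − ΣxΣy = 29512 − 31078 = -1566
nΣx² − (Σx)² = 7296 − 6724 = 572; nΣy² − (Σy)² = 148488 − 143641 = 4847
r = -1566 / √(572 × 4847) = -1566 / 1665.0778 ≈ -0.9405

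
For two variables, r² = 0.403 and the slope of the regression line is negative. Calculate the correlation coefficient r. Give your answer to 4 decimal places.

|r| = √0.403 = 0.6348
The association is negative, so r = −0.6348.

-0.6348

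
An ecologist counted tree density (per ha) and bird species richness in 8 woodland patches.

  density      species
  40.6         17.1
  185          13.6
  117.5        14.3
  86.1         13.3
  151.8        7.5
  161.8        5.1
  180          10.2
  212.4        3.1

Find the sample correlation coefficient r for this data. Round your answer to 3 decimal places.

n = 8, Σx = 1135.2, Σy = 84.2, Σx² = 183829.06, Σy² = 1054.66, Σxy = 10493.76
nΣxy − ΣxΣy = 83950.08 − 95583.84 = -11633.76
nΣx² − (Σx)² = 1470632.48 − 1288679.04 = 181953.44; nΣy² − (Σy)² = 8437.28 − 7089.64 = 1347.64
r = -11633.76 / √(181953.44 × 1347.64) = -11633.76 / 15659.1103 ≈ -0.743

-0.743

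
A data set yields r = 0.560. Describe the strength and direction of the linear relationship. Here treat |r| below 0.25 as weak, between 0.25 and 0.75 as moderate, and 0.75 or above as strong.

moderate positive

r = 0.560 > 0 so the relationship is positive.
|r| = 0.560, which falls in the moderate range.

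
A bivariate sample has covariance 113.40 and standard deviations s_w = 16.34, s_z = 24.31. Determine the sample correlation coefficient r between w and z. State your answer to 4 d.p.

0.2855

r = Cov(w,z) / (s_w · s_z) = 113.40 / (16.34 × 24.31)
  = 113.40 / 397.2254 ≈ 0.2855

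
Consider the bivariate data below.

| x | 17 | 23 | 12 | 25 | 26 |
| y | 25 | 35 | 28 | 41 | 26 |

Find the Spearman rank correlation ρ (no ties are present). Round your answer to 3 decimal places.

0.200

Rank x: 2, 3, 1, 4, 5
Rank y: 1, 4, 3, 5, 2
d = rank(x) − rank(y): 1, -1, -2, -1, 3; Σd² = 16
ρ = 1 − 6Σd² / [n(n²−1)] = 1 − 6×16 / (5×24) = 1 − 96/120 ≈ 0.200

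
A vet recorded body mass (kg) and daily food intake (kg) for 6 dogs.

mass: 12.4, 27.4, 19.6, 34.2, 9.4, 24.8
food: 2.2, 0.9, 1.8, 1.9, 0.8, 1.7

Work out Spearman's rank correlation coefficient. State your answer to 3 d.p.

Rank mass: 2, 5, 3, 6, 1, 4
Rank food: 6, 2, 4, 5, 1, 3
d = rank(mass) − rank(food): -4, 3, -1, 1, 0, 1; Σd² = 28
ρ = 1 − 6Σd² / [n(n²−1)] = 1 − 6×28 / (6×35) = 1 − 168/210 ≈ 0.200

0.200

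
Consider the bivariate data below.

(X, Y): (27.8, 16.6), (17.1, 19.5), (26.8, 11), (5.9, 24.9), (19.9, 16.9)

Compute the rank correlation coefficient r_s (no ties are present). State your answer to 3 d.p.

Rank X: 5, 2, 4, 1, 3
Rank Y: 2, 4, 1, 5, 3
d = rank(X) − rank(Y): 3, -2, 3, -4, 0; Σd² = 38
ρ = 1 − 6Σd² / [n(n²−1)] = 1 − 6×38 / (5×24) = 1 − 228/120 ≈ -0.900

-0.900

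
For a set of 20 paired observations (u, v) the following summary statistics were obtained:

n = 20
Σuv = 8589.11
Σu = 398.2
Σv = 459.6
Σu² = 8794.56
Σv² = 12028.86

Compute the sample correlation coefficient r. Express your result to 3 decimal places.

-0.498

r = (nΣuv − ΣuΣv) / √[(nΣu² − (Σu)²)(nΣv² − (Σv)²)]
Numerator: 20×8589.11 − 398.2×459.6 = -11230.52
Denominator: √[(175891.2 − 158563.24)(240577.2 − 211232.16)] = √[17327.96 × 29345.04] = 22549.7157
r = -11230.52 / 22549.7157 ≈ -0.498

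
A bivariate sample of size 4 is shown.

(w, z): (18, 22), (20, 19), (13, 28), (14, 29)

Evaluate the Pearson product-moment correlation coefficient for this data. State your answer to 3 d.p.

-0.978

n = 4, Σw = 65, Σz = 98, Σw² = 1089, Σz² = 2470, Σwz = 1546
nΣwz − ΣwΣz = 6184 − 6370 = -186
nΣw² − (Σw)² = 4356 − 4225 = 131; nΣz² − (Σz)² = 9880 − 9604 = 276
r = -186 / √(131 × 276) = -186 / 190.1473 ≈ -0.978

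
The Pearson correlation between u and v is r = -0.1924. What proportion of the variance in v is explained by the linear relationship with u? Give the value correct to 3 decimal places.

r² = (-0.1924)² = 0.037

0.037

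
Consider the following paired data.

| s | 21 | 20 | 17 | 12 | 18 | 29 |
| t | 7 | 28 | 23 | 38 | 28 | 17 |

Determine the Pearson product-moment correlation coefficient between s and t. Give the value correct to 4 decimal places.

n = 6, Σs = 117, Σt = 141, Σs² = 2439, Σt² = 3879, Σst = 2551
nΣst − ΣsΣt = 15306 − 16497 = -1191
nΣs² − (Σs)² = 14634 − 13689 = 945; nΣt² − (Σt)² = 23274 − 19881 = 3393
r = -1191 / √(945 × 3393) = -1191 / 1790.6382 ≈ -0.6651

-0.6651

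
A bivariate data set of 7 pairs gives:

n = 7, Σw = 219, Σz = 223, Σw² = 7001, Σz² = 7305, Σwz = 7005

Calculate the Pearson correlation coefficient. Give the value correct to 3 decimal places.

r = (nΣwz − ΣwΣz) / √[(nΣw² − (Σw)²)(nΣz² − (Σz)²)]
Numerator: 7×7005 − 219×223 = 198
Denominator: √[(49007 − 47961)(51135 − 49729)] = √[1046 × 1406] = 1212.7143
r = 198 / 1212.7143 ≈ 0.163

0.163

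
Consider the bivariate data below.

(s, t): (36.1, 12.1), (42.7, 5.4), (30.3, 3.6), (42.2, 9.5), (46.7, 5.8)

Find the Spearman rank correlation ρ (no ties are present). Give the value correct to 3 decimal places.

0.100

Rank s: 2, 4, 1, 3, 5
Rank t: 5, 2, 1, 4, 3
d = rank(s) − rank(t): -3, 2, 0, -1, 2; Σd² = 18
ρ = 1 − 6Σd² / [n(n²−1)] = 1 − 6×18 / (5×24) = 1 − 108/120 ≈ 0.100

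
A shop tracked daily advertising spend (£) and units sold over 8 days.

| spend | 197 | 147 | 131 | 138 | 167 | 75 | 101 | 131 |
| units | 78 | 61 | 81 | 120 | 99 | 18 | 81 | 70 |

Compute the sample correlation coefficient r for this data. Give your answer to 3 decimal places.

0.532

n = 8, Σx = 1087, Σy = 608, Σx² = 157499, Σy² = 52352, Σxy = 86738
nΣxy − ΣxΣy = 693904 − 660896 = 33008
nΣx² − (Σx)² = 1259992 − 1181569 = 78423; nΣy² − (Σy)² = 418816 − 369664 = 49152
r = 33008 / √(78423 × 49152) = 33008 / 62085.8059 ≈ 0.532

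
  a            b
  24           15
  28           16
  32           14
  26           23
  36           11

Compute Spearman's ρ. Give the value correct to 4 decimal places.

-0.7000

Rank a: 1, 3, 4, 2, 5
Rank b: 3, 4, 2, 5, 1
d = rank(a) − rank(b): -2, -1, 2, -3, 4; Σd² = 34
ρ = 1 − 6Σd² / [n(n²−1)] = 1 − 6×34 / (5×24) = 1 − 204/120 ≈ -0.7000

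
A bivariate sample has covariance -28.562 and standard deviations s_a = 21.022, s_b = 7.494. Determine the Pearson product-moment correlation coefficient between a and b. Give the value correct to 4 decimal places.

-0.1813

r = Cov(a,b) / (s_a · s_b) = -28.562 / (21.022 × 7.494)
  = -28.562 / 157.5389 ≈ -0.1813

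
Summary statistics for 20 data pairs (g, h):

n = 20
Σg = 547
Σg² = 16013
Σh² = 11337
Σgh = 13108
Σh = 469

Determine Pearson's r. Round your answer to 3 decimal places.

r = (nΣgh − ΣgΣh) / √[(nΣg² − (Σg)²)(nΣh² − (Σh)²)]
Numerator: 20×13108 − 547×469 = 5617
Denominator: √[(320260 − 299209)(226740 − 219961)] = √[21051 × 6779] = 11945.9085
r = 5617 / 11945.9085 ≈ 0.470

0.470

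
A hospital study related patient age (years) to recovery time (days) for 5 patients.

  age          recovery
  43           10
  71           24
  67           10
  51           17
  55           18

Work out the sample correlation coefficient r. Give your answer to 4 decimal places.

n = 5, Σx = 287, Σy = 79, Σx² = 17005, Σy² = 1389, Σxy = 4661
nΣxy − ΣxΣy = 23305 − 22673 = 632
nΣx² − (Σx)² = 85025 − 82369 = 2656; nΣy² − (Σy)² = 6945 − 6241 = 704
r = 632 / √(2656 × 704) = 632 / 1367.4151 ≈ 0.4622

0.4622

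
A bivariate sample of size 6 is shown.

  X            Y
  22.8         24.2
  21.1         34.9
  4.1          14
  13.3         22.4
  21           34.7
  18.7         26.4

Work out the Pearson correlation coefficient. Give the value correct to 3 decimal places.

n = 6, ΣX = 101, ΣY = 156.6, ΣX² = 1949.44, ΣY² = 4402.46, ΣXY = 2865.85
nΣXY − ΣXΣY = 17195.1 − 15816.6 = 1378.5
nΣX² − (ΣX)² = 11696.64 − 10201 = 1495.64; nΣY² − (ΣY)² = 26414.76 − 24523.56 = 1891.2
r = 1378.5 / √(1495.64 × 1891.2) = 1378.5 / 1681.8307 ≈ 0.820

0.820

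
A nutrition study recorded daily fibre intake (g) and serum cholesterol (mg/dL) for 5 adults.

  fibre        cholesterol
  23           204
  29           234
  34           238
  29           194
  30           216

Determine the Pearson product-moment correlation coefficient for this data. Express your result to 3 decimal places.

0.611

n = 5, Σx = 145, Σy = 1086, Σx² = 4267, Σy² = 237308, Σxy = 31676
nΣxy − ΣxΣy = 158380 − 157470 = 910
nΣx² − (Σx)² = 21335 − 21025 = 310; nΣy² − (Σy)² = 1186540 − 1179396 = 7144
r = 910 / √(310 × 7144) = 910 / 1488.1667 ≈ 0.611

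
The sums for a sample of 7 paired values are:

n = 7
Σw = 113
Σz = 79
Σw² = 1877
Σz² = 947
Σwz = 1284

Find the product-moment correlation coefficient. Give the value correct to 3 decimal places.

r = (nΣwz − ΣwΣz) / √[(nΣw² − (Σw)²)(nΣz² − (Σz)²)]
Numerator: 7×1284 − 113×79 = 61
Denominator: √[(13139 − 12769)(6629 − 6241)] = √[370 × 388] = 378.8931
r = 61 / 378.8931 ≈ 0.161

0.161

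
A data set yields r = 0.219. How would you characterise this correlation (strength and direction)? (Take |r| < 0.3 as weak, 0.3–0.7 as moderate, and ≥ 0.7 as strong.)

weak positive

r = 0.219 > 0 so the relationship is positive.
|r| = 0.219, which falls in the weak range.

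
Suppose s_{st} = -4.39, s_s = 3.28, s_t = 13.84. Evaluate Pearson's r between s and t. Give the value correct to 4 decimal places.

-0.0967

r = Cov(s,t) / (s_s · s_t) = -4.39 / (3.28 × 13.84)
  = -4.39 / 45.3952 ≈ -0.0967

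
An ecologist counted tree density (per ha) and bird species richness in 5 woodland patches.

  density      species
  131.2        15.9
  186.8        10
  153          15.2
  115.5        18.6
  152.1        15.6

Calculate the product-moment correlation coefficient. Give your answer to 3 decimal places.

-0.960

n = 5, Σx = 738.6, Σy = 75.3, Σx² = 111991.34, Σy² = 1173.17, Σxy = 10800.74
nΣxy − ΣxΣy = 54003.7 − 55616.58 = -1612.88
nΣx² − (Σx)² = 559956.7 − 545529.96 = 14426.74; nΣy² − (Σy)² = 5865.85 − 5670.09 = 195.76
r = -1612.88 / √(14426.74 × 195.76) = -1612.88 / 1680.5293 ≈ -0.960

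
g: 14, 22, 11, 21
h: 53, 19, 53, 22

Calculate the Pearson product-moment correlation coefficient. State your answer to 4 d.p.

-0.9734

n = 4, Σg = 68, Σh = 147, Σg² = 1242, Σh² = 6463, Σgh = 2205
nΣgh − ΣgΣh = 8820 − 9996 = -1176
nΣg² − (Σg)² = 4968 − 4624 = 344; nΣh² − (Σh)² = 25852 − 21609 = 4243
r = -1176 / √(344 × 4243) = -1176 / 1208.1358 ≈ -0.9734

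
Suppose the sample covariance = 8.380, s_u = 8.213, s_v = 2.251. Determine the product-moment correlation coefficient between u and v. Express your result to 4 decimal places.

r = Cov(u,v) / (s_u · s_v) = 8.380 / (8.213 × 2.251)
  = 8.380 / 18.4875 ≈ 0.4533

0.4533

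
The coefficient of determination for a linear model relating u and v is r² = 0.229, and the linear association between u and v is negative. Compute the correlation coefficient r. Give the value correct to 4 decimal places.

-0.4785

|r| = √0.229 = 0.4785
The association is negative, so r = −0.4785.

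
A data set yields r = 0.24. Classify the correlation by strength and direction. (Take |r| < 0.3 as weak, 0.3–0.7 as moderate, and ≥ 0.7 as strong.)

r = 0.24 > 0 so the relationship is positive.
|r| = 0.24, which falls in the weak range.

weak positive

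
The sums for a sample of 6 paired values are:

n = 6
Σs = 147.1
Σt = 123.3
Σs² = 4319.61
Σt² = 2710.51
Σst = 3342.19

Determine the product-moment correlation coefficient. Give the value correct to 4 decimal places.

0.8994

r = (nΣst − ΣsΣt) / √[(nΣs² − (Σs)²)(nΣt² − (Σt)²)]
Numerator: 6×3342.19 − 147.1×123.3 = 1915.71
Denominator: √[(25917.66 − 21638.41)(16263.06 − 15202.89)] = √[4279.25 × 1060.17] = 2129.9607
r = 1915.71 / 2129.9607 ≈ 0.8994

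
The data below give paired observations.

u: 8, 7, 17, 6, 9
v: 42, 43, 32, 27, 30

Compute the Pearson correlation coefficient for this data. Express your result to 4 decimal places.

n = 5, Σu = 47, Σv = 174, Σu² = 519, Σv² = 6266, Σuv = 1613
nΣuv − ΣuΣv = 8065 − 8178 = -113
nΣu² − (Σu)² = 2595 − 2209 = 386; nΣv² − (Σv)² = 31330 − 30276 = 1054
r = -113 / √(386 × 1054) = -113 / 637.8432 ≈ -0.1772

-0.1772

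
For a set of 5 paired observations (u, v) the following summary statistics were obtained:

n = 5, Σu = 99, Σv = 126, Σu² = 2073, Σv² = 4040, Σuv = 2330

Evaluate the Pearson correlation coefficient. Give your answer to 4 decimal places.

r = (nΣuv − ΣuΣv) / √[(nΣu² − (Σu)²)(nΣv² − (Σv)²)]
Numerator: 5×2330 − 99×126 = -824
Denominator: √[(10365 − 9801)(20200 − 15876)] = √[564 × 4324] = 1561.6453
r = -824 / 1561.6453 ≈ -0.5276

-0.5276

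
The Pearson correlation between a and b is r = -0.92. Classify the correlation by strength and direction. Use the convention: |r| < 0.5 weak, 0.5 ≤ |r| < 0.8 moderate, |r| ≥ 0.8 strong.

r = -0.92 < 0 so the relationship is negative.
|r| = 0.92, which falls in the strong range.

strong negative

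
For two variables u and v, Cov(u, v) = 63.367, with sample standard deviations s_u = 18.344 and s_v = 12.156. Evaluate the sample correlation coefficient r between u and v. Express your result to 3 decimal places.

0.284

r = Cov(u,v) / (s_u · s_v) = 63.367 / (18.344 × 12.156)
  = 63.367 / 222.9897 ≈ 0.284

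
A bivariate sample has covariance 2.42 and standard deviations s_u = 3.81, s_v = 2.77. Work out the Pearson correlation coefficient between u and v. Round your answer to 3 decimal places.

0.229

r = Cov(u,v) / (s_u · s_v) = 2.42 / (3.81 × 2.77)
  = 2.42 / 10.5537 ≈ 0.229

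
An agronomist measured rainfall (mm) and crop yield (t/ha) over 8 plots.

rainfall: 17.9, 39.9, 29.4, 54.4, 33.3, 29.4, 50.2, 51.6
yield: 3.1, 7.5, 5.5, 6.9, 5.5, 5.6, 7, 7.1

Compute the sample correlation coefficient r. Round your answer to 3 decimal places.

n = 8, Σx = 306.1, Σy = 48.2, Σx² = 12891.99, Σy² = 304.74, Σxy = 1957.35
nΣxy − ΣxΣy = 15658.8 − 14754.02 = 904.78
nΣx² − (Σx)² = 103135.92 − 93697.21 = 9438.71; nΣy² − (Σy)² = 2437.92 − 2323.24 = 114.68
r = 904.78 / √(9438.71 × 114.68) = 904.78 / 1040.3996 ≈ 0.870

0.870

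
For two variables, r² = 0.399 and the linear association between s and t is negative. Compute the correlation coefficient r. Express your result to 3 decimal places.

-0.632

|r| = √0.399 = 0.632
The association is negative, so r = −0.632.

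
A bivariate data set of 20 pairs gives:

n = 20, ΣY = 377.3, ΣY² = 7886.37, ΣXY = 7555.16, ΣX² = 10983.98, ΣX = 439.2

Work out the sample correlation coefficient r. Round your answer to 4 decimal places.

r = (nΣXY − ΣXΣY) / √[(nΣX² − (ΣX)²)(nΣY² − (ΣY)²)]
Numerator: 20×7555.16 − 439.2×377.3 = -14606.96
Denominator: √[(219679.6 − 192896.64)(157727.4 − 142355.29)] = √[26782.96 × 15372.11] = 20290.6532
r = -14606.96 / 20290.6532 ≈ -0.7199

-0.7199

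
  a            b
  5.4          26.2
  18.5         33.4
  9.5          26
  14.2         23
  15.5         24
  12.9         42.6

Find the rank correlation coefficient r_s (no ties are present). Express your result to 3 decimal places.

-0.086

Rank a: 1, 6, 2, 4, 5, 3
Rank b: 4, 5, 3, 1, 2, 6
d = rank(a) − rank(b): -3, 1, -1, 3, 3, -3; Σd² = 38
ρ = 1 − 6Σd² / [n(n²−1)] = 1 − 6×38 / (6×35) = 1 − 228/210 ≈ -0.086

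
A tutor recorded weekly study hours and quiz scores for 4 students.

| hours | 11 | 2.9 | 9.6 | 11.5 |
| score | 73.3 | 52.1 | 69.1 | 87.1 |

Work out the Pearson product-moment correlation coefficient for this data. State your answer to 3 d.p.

n = 4, Σx = 35, Σy = 281.6, Σx² = 353.82, Σy² = 20448.52, Σxy = 2622.4
nΣxy − ΣxΣy = 10489.6 − 9856 = 633.6
nΣx² − (Σx)² = 1415.28 − 1225 = 190.28; nΣy² − (Σy)² = 81794.08 − 79298.56 = 2495.52
r = 633.6 / √(190.28 × 2495.52) = 633.6 / 689.0918 ≈ 0.919

0.919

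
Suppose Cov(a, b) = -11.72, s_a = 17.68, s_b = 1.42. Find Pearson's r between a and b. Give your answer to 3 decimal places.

-0.467

r = Cov(a,b) / (s_a · s_b) = -11.72 / (17.68 × 1.42)
  = -11.72 / 25.1056 ≈ -0.467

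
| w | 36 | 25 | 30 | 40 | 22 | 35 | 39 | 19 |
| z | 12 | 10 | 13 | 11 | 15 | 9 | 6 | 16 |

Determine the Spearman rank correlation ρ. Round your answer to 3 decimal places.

-0.667

Rank w: 6, 3, 4, 8, 2, 5, 7, 1
Rank z: 5, 3, 6, 4, 7, 2, 1, 8
d = rank(w) − rank(z): 1, 0, -2, 4, -5, 3, 6, -7; Σd² = 140
ρ = 1 − 6Σd² / [n(n²−1)] = 1 − 6×140 / (8×63) = 1 − 840/504 ≈ -0.667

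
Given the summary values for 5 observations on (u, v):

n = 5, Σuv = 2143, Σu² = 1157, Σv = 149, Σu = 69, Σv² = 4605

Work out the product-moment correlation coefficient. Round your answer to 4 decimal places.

0.4725

r = (nΣuv − ΣuΣv) / √[(nΣu² − (Σu)²)(nΣv² − (Σv)²)]
Numerator: 5×2143 − 69×149 = 434
Denominator: √[(5785 − 4761)(23025 − 22201)] = √[1024 × 824] = 918.5728
r = 434 / 918.5728 ≈ 0.4725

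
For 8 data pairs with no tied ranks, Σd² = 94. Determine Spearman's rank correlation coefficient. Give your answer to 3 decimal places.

ρ = 1 − 6Σd² / [n(n²−1)] = 1 − 6×94 / (8×63)
  = 1 − 564/504 = 1 − 1.1190 ≈ -0.119

-0.119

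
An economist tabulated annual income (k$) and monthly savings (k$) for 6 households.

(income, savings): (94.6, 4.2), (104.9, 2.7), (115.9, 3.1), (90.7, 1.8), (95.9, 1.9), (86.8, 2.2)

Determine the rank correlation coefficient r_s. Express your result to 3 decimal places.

0.429

Rank income: 3, 5, 6, 2, 4, 1
Rank savings: 6, 4, 5, 1, 2, 3
d = rank(income) − rank(savings): -3, 1, 1, 1, 2, -2; Σd² = 20
ρ = 1 − 6Σd² / [n(n²−1)] = 1 − 6×20 / (6×35) = 1 − 120/210 ≈ 0.429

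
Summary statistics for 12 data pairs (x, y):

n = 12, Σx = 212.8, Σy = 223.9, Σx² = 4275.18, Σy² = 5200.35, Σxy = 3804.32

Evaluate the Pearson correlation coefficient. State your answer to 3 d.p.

-0.232

r = (nΣxy − ΣxΣy) / √[(nΣx² − (Σx)²)(nΣy² − (Σy)²)]
Numerator: 12×3804.32 − 212.8×223.9 = -1994.08
Denominator: √[(51302.16 − 45283.84)(62404.2 − 50131.21)] = √[6018.32 × 12272.99] = 8594.3459
r = -1994.08 / 8594.3459 ≈ -0.232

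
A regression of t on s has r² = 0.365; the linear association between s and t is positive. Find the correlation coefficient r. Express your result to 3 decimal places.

|r| = √0.365 = 0.604
The association is positive, so r = 0.604.

0.604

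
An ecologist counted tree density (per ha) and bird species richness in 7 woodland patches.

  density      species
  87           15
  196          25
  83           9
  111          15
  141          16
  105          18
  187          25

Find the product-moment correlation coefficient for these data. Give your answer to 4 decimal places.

n = 7, Σx = 910, Σy = 123, Σx² = 131070, Σy² = 2361, Σxy = 17438
nΣxy − ΣxΣy = 122066 − 111930 = 10136
nΣx² − (Σx)² = 917490 − 828100 = 89390; nΣy² − (Σy)² = 16527 − 15129 = 1398
r = 10136 / √(89390 × 1398) = 10136 / 11178.8738 ≈ 0.9067

0.9067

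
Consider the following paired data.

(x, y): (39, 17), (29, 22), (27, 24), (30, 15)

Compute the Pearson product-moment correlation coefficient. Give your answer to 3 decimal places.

-0.574

n = 4, Σx = 125, Σy = 78, Σx² = 3991, Σy² = 1574, Σxy = 2399
nΣxy − ΣxΣy = 9596 − 9750 = -154
nΣx² − (Σx)² = 15964 − 15625 = 339; nΣy² − (Σy)² = 6296 − 6084 = 212
r = -154 / √(339 × 212) = -154 / 268.0821 ≈ -0.574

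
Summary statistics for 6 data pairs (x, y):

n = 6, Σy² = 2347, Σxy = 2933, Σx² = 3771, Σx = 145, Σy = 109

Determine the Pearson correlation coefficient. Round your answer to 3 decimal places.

r = (nΣxy − ΣxΣy) / √[(nΣx² − (Σx)²)(nΣy² − (Σy)²)]
Numerator: 6×2933 − 145×109 = 1793
Denominator: √[(22626 − 21025)(14082 − 11881)] = √[1601 × 2201] = 1877.1790
r = 1793 / 1877.1790 ≈ 0.955

0.955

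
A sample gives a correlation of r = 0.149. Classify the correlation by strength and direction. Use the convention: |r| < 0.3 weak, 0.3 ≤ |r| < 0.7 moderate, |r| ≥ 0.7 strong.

r = 0.149 > 0 so the relationship is positive.
|r| = 0.149, which falls in the weak range.

weak positive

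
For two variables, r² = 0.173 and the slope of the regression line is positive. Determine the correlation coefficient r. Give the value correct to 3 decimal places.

0.416

|r| = √0.173 = 0.416
The association is positive, so r = 0.416.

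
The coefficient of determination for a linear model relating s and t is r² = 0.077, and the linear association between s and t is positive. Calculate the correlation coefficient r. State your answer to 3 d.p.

|r| = √0.077 = 0.277
The association is positive, so r = 0.277.

0.277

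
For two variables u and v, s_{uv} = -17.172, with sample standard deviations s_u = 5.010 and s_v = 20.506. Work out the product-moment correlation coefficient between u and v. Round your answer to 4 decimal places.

r = Cov(u,v) / (s_u · s_v) = -17.172 / (5.010 × 20.506)
  = -17.172 / 102.7351 ≈ -0.1671

-0.1671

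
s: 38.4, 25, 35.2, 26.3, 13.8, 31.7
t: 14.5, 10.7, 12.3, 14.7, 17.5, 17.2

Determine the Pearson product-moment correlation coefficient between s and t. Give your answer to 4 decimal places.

-0.3185

n = 6, Σs = 170.4, Σt = 86.9, Σs² = 5225.62, Σt² = 1294.21, Σst = 2430.61
nΣst − ΣsΣt = 14583.66 − 14807.76 = -224.1
nΣs² − (Σs)² = 31353.72 − 29036.16 = 2317.56; nΣt² − (Σt)² = 7765.26 − 7551.61 = 213.65
r = -224.1 / √(2317.56 × 213.65) = -224.1 / 703.6666 ≈ -0.3185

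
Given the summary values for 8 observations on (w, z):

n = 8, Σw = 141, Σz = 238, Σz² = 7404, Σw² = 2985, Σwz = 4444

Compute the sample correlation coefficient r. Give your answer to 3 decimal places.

r = (nΣwz − ΣwΣz) / √[(nΣw² − (Σw)²)(nΣz² − (Σz)²)]
Numerator: 8×4444 − 141×238 = 1994
Denominator: √[(23880 − 19881)(59232 − 56644)] = √[3999 × 2588] = 3217.0502
r = 1994 / 3217.0502 ≈ 0.620

0.620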